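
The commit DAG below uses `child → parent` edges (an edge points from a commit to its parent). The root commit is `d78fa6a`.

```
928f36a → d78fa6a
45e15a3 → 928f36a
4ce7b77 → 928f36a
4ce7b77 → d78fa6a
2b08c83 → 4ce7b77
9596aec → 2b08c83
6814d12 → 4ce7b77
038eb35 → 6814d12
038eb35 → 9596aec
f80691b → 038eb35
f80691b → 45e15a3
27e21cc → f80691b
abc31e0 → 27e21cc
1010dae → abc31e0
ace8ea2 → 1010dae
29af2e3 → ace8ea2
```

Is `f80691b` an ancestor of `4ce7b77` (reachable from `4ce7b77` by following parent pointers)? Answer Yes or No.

Ancestors of 4ce7b77: {4ce7b77, 928f36a, d78fa6a}.
f80691b is not in that set, so it is not an ancestor of 4ce7b77.

No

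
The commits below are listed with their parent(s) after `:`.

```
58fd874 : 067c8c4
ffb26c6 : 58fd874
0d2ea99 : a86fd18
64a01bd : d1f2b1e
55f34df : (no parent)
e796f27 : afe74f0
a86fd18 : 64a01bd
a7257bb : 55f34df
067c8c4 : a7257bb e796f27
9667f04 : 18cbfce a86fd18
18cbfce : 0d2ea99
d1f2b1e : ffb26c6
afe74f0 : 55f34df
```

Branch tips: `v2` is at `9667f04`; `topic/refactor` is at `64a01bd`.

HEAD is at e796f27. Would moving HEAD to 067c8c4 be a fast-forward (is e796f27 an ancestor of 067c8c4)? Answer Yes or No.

A fast-forward from e796f27 to 067c8c4 is possible iff e796f27 is an ancestor of 067c8c4.
Ancestors of 067c8c4: {067c8c4, 55f34df, a7257bb, afe74f0, e796f27}.
e796f27 is among them, so fast-forward is possible.

Yes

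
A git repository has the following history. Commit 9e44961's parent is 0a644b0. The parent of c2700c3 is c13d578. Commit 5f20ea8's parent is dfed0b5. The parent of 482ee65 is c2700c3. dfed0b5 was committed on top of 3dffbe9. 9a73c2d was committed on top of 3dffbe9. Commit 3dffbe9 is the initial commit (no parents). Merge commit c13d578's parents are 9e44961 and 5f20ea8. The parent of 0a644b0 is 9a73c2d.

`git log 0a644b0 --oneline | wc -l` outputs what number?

Walking parent pointers from 0a644b0: reachable set = {0a644b0, 3dffbe9, 9a73c2d}.
That is 3 commits.

3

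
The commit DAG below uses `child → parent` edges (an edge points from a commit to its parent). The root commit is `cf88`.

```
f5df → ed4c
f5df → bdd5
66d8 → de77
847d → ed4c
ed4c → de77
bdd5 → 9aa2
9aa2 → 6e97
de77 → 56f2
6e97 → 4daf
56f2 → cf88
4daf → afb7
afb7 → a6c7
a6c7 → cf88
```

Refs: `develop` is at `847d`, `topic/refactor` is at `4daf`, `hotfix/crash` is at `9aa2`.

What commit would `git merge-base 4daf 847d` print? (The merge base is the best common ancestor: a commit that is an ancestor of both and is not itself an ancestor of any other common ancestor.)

Ancestors of 4daf: {4daf, a6c7, afb7, cf88}.
Ancestors of 847d: {56f2, 847d, cf88, de77, ed4c}.
Common ancestors: {cf88}.
The only common ancestor is cf88, so it is the merge base.

cf88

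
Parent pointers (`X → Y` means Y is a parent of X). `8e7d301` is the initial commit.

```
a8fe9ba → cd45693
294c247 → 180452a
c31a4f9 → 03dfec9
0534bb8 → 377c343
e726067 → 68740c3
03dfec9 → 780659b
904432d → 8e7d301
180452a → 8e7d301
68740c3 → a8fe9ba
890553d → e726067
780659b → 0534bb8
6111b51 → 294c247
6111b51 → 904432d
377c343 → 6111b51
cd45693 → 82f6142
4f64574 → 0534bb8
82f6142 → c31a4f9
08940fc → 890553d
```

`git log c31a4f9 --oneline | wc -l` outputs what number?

10

Walking parent pointers from c31a4f9: reachable set = {03dfec9, 0534bb8, 180452a, 294c247, 377c343, 6111b51, 780659b, 8e7d301, 904432d, c31a4f9}.
That is 10 commits.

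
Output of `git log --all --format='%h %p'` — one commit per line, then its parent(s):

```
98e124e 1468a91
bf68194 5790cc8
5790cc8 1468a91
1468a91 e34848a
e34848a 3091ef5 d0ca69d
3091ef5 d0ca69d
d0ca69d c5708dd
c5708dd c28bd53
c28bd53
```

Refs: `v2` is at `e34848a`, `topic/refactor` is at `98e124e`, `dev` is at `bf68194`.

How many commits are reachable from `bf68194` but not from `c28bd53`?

7

Reachable from bf68194: {1468a91, 3091ef5, 5790cc8, bf68194, c28bd53, c5708dd, d0ca69d, e34848a}.
Reachable from c28bd53: {c28bd53}.
In bf68194's history but not c28bd53's: {1468a91, 3091ef5, 5790cc8, bf68194, c5708dd, d0ca69d, e34848a} — 7 commits.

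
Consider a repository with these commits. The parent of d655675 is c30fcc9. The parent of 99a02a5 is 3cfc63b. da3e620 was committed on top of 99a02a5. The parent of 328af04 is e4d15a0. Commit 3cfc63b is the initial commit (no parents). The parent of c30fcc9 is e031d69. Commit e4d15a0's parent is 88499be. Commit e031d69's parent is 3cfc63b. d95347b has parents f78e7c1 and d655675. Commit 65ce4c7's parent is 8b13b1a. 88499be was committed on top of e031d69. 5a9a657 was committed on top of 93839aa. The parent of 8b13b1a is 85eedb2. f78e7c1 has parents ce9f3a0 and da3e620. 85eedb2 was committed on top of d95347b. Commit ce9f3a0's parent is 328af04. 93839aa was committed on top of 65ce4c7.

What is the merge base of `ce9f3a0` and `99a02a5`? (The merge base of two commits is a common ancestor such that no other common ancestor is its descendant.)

Ancestors of ce9f3a0: {328af04, 3cfc63b, 88499be, ce9f3a0, e031d69, e4d15a0}.
Ancestors of 99a02a5: {3cfc63b, 99a02a5}.
Common ancestors: {3cfc63b}.
The only common ancestor is 3cfc63b, so it is the merge base.

3cfc63b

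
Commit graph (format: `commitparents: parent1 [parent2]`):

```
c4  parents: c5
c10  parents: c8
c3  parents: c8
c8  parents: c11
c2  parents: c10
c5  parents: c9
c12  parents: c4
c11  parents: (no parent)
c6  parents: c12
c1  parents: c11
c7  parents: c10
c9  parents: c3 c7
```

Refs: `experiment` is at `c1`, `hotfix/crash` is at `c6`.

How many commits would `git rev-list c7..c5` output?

3

Reachable from c5: {c10, c11, c3, c5, c7, c8, c9}.
Reachable from c7: {c10, c11, c7, c8}.
In c5's history but not c7's: {c3, c5, c9} — 3 commits.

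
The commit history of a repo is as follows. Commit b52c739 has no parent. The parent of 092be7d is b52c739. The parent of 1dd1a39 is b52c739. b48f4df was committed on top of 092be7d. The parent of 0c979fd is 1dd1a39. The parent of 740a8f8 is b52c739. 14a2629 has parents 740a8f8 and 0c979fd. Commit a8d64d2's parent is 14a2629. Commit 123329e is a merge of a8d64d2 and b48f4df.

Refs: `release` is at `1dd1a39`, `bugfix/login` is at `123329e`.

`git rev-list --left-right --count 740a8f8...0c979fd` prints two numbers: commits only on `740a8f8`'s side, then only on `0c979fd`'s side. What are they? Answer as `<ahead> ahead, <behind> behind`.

Reachable from 740a8f8: {740a8f8, b52c739}.
Reachable from 0c979fd: {0c979fd, 1dd1a39, b52c739}.
Only in 740a8f8's history (ahead): {740a8f8} — 1.
Only in 0c979fd's history (behind): {0c979fd, 1dd1a39} — 2.

1 ahead, 2 behind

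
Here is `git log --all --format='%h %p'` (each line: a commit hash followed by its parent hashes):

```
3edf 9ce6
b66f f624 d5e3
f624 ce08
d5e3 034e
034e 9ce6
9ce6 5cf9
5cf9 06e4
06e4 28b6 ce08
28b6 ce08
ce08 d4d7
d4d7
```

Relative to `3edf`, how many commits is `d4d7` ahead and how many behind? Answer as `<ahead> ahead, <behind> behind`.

0 ahead, 6 behind

Reachable from d4d7: {d4d7}.
Reachable from 3edf: {06e4, 28b6, 3edf, 5cf9, 9ce6, ce08, d4d7}.
Only in d4d7's history (ahead): {} — 0.
Only in 3edf's history (behind): {06e4, 28b6, 3edf, 5cf9, 9ce6, ce08} — 6.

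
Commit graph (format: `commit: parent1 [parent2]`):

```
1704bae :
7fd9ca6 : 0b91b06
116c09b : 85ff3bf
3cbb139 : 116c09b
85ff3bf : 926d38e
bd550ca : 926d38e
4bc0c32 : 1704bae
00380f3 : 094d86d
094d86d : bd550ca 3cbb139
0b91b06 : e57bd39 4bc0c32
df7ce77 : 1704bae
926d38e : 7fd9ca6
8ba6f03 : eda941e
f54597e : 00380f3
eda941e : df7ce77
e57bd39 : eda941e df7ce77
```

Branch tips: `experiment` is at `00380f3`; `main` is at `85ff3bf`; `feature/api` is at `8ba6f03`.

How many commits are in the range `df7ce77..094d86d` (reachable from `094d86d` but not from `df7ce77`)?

Reachable from 094d86d: {094d86d, 0b91b06, 116c09b, 1704bae, 3cbb139, 4bc0c32, 7fd9ca6, 85ff3bf, 926d38e, bd550ca, df7ce77, e57bd39, eda941e}.
Reachable from df7ce77: {1704bae, df7ce77}.
In 094d86d's history but not df7ce77's: {094d86d, 0b91b06, 116c09b, 3cbb139, 4bc0c32, 7fd9ca6, 85ff3bf, 926d38e, bd550ca, e57bd39, eda941e} — 11 commits.

11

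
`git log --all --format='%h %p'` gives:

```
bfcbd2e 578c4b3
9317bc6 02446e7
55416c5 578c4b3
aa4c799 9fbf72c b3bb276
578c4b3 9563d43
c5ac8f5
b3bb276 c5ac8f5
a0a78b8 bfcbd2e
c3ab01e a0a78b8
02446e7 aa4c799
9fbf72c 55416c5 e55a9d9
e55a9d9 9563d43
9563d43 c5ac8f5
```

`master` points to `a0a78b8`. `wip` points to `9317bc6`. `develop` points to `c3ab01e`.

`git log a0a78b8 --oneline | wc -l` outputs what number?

5

Walking parent pointers from a0a78b8: reachable set = {578c4b3, 9563d43, a0a78b8, bfcbd2e, c5ac8f5}.
That is 5 commits.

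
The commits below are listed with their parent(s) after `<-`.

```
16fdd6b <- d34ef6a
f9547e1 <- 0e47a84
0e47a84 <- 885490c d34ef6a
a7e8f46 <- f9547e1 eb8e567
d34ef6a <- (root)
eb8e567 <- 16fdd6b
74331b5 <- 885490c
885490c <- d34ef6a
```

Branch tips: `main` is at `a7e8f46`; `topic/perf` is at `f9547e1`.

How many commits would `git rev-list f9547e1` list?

4

Walking parent pointers from f9547e1: reachable set = {0e47a84, 885490c, d34ef6a, f9547e1}.
That is 4 commits.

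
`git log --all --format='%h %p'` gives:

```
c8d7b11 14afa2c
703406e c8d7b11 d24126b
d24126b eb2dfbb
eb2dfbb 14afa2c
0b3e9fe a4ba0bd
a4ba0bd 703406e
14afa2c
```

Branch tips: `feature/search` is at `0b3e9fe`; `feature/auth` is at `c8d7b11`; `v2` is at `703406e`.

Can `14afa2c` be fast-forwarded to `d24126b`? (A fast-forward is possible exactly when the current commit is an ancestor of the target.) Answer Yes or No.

Yes

A fast-forward from 14afa2c to d24126b is possible iff 14afa2c is an ancestor of d24126b.
Ancestors of d24126b: {14afa2c, d24126b, eb2dfbb}.
14afa2c is among them, so fast-forward is possible.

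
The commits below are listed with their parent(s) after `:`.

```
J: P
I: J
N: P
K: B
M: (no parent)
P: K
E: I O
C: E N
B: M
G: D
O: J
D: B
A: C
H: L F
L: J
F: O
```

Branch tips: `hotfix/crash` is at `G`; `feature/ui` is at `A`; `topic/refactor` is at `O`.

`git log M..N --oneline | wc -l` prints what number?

Reachable from N: {B, K, M, N, P}.
Reachable from M: {M}.
In N's history but not M's: {B, K, N, P} — 4 commits.

4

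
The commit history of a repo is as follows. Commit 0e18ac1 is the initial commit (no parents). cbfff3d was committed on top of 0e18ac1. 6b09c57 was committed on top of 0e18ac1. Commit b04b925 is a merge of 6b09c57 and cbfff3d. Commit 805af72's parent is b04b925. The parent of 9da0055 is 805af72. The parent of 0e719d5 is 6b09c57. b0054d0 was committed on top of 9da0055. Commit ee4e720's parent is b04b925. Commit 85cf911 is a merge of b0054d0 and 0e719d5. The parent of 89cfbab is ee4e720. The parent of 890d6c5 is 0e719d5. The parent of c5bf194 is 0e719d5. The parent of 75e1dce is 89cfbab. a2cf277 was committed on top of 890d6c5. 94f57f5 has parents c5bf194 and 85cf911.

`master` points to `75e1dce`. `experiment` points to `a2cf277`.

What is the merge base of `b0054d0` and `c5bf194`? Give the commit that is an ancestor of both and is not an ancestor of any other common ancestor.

6b09c57

Ancestors of b0054d0: {0e18ac1, 6b09c57, 805af72, 9da0055, b0054d0, b04b925, cbfff3d}.
Ancestors of c5bf194: {0e18ac1, 0e719d5, 6b09c57, c5bf194}.
Common ancestors: {0e18ac1, 6b09c57}.
Among these, 6b09c57 is not an ancestor of any other common ancestor — it is the merge base.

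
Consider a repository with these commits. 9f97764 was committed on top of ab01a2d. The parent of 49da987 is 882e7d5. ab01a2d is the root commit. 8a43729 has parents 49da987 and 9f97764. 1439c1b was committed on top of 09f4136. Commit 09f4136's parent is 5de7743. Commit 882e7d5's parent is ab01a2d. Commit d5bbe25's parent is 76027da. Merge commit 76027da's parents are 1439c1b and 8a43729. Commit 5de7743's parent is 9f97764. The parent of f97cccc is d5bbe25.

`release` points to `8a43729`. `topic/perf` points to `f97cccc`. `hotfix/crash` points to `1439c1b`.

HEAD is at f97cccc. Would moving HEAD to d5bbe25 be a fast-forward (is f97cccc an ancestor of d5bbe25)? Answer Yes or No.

A fast-forward from f97cccc to d5bbe25 is possible iff f97cccc is an ancestor of d5bbe25.
Ancestors of d5bbe25: {09f4136, 1439c1b, 49da987, 5de7743, 76027da, 882e7d5, 8a43729, 9f97764, ab01a2d, d5bbe25}.
f97cccc is not among them, so fast-forward is not possible.

No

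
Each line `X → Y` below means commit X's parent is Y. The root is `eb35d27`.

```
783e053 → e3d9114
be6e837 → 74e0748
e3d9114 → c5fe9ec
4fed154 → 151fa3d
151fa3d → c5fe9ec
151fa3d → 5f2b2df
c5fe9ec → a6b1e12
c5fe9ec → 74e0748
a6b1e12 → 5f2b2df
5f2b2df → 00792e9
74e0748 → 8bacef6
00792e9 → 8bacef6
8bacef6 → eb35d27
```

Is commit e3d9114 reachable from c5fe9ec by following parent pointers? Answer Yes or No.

No

Ancestors of c5fe9ec: {00792e9, 5f2b2df, 74e0748, 8bacef6, a6b1e12, c5fe9ec, eb35d27}.
e3d9114 is not in that set, so it is not an ancestor of c5fe9ec.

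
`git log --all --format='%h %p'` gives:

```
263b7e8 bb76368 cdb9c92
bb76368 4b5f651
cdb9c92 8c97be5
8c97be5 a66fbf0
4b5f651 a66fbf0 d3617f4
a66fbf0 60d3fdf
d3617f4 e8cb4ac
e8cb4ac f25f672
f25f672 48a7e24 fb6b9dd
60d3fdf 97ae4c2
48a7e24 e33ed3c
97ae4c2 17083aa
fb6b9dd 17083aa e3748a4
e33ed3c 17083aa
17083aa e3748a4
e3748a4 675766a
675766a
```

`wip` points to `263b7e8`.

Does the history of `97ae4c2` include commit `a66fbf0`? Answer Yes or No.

Ancestors of 97ae4c2: {17083aa, 675766a, 97ae4c2, e3748a4}.
a66fbf0 is not in that set, so it is not an ancestor of 97ae4c2.

No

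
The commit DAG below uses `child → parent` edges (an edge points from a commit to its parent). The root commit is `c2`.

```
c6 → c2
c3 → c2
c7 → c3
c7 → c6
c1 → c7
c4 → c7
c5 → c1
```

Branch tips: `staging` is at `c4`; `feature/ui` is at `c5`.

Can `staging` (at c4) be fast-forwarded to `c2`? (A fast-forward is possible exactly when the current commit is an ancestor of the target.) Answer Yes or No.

A fast-forward from c4 to c2 is possible iff c4 is an ancestor of c2.
Ancestors of c2: {c2}.
c4 is not among them, so fast-forward is not possible.

No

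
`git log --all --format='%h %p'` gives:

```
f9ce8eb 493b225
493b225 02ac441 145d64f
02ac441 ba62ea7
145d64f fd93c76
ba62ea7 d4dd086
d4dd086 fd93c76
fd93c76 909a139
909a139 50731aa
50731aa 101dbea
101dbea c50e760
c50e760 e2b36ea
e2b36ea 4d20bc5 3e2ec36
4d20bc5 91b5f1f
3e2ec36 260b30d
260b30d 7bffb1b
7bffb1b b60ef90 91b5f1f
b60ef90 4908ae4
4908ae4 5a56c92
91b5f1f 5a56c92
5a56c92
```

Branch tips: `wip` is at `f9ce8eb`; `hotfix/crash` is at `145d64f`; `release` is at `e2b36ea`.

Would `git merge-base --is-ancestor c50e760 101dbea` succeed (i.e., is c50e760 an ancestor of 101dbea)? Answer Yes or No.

Ancestors of 101dbea (commits reachable by following parents): {101dbea, 260b30d, 3e2ec36, 4908ae4, 4d20bc5, 5a56c92, 7bffb1b, 91b5f1f, b60ef90, c50e760, e2b36ea}.
c50e760 is in that set, so it is an ancestor of 101dbea.

Yes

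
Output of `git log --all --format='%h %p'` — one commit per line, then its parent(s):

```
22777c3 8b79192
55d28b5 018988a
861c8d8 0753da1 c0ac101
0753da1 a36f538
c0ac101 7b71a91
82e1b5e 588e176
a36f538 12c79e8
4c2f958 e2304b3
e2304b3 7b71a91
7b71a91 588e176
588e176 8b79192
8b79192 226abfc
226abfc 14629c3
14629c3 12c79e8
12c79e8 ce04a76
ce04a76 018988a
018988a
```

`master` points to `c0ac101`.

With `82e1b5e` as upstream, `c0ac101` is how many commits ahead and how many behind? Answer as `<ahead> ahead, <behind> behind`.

2 ahead, 1 behind

Reachable from c0ac101: {018988a, 12c79e8, 14629c3, 226abfc, 588e176, 7b71a91, 8b79192, c0ac101, ce04a76}.
Reachable from 82e1b5e: {018988a, 12c79e8, 14629c3, 226abfc, 588e176, 82e1b5e, 8b79192, ce04a76}.
Only in c0ac101's history (ahead): {7b71a91, c0ac101} — 2.
Only in 82e1b5e's history (behind): {82e1b5e} — 1.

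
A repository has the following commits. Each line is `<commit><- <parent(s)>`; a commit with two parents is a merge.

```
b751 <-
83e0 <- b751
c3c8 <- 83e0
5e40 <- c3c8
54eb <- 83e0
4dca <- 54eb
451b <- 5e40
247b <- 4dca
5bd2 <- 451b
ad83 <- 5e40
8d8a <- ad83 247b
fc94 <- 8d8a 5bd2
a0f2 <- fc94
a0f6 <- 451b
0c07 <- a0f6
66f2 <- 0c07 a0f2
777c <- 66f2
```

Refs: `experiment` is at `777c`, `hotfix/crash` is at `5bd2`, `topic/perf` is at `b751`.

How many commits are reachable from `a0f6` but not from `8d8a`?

Reachable from a0f6: {451b, 5e40, 83e0, a0f6, b751, c3c8}.
Reachable from 8d8a: {247b, 4dca, 54eb, 5e40, 83e0, 8d8a, ad83, b751, c3c8}.
In a0f6's history but not 8d8a's: {451b, a0f6} — 2 commits.

2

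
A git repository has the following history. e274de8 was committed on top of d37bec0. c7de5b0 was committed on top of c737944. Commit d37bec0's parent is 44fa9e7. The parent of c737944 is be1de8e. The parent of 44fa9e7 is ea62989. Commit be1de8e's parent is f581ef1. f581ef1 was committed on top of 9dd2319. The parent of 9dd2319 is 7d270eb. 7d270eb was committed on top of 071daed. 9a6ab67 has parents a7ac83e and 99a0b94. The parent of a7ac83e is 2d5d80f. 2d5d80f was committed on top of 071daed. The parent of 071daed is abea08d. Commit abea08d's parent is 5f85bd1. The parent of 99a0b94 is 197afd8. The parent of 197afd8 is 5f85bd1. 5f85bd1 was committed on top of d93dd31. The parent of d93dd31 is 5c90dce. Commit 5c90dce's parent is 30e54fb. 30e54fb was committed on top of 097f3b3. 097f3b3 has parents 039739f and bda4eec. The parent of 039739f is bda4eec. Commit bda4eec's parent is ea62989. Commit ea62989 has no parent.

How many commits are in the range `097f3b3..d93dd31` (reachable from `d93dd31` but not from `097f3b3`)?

3

Reachable from d93dd31: {039739f, 097f3b3, 30e54fb, 5c90dce, bda4eec, d93dd31, ea62989}.
Reachable from 097f3b3: {039739f, 097f3b3, bda4eec, ea62989}.
In d93dd31's history but not 097f3b3's: {30e54fb, 5c90dce, d93dd31} — 3 commits.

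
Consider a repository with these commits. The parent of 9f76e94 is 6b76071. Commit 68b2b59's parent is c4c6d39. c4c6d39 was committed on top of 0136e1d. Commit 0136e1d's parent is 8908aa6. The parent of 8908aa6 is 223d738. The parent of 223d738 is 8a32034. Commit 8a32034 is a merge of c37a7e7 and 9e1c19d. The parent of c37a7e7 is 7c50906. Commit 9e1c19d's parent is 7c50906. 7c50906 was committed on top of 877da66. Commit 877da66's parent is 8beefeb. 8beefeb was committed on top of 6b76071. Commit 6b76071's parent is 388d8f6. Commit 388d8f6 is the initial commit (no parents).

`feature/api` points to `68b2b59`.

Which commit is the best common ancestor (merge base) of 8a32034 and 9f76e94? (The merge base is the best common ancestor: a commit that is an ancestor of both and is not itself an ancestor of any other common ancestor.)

Ancestors of 8a32034: {388d8f6, 6b76071, 7c50906, 877da66, 8a32034, 8beefeb, 9e1c19d, c37a7e7}.
Ancestors of 9f76e94: {388d8f6, 6b76071, 9f76e94}.
Common ancestors: {388d8f6, 6b76071}.
Among these, 6b76071 is not an ancestor of any other common ancestor — it is the merge base.

6b76071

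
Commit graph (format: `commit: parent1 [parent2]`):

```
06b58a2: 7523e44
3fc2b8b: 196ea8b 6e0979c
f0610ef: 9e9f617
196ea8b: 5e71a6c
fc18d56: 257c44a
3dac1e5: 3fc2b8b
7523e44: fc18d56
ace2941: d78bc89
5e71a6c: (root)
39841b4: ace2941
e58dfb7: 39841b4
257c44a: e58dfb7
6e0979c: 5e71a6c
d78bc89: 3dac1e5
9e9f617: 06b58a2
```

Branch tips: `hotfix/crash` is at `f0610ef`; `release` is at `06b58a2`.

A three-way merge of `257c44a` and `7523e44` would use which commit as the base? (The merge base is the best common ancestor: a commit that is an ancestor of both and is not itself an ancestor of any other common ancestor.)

Ancestors of 257c44a: {196ea8b, 257c44a, 39841b4, 3dac1e5, 3fc2b8b, 5e71a6c, 6e0979c, ace2941, d78bc89, e58dfb7}.
Ancestors of 7523e44: {196ea8b, 257c44a, 39841b4, 3dac1e5, 3fc2b8b, 5e71a6c, 6e0979c, 7523e44, ace2941, d78bc89, e58dfb7, fc18d56}.
Common ancestors: {196ea8b, 257c44a, 39841b4, 3dac1e5, 3fc2b8b, 5e71a6c, 6e0979c, ace2941, d78bc89, e58dfb7}.
Among these, 257c44a is not an ancestor of any other common ancestor — it is the merge base.

257c44a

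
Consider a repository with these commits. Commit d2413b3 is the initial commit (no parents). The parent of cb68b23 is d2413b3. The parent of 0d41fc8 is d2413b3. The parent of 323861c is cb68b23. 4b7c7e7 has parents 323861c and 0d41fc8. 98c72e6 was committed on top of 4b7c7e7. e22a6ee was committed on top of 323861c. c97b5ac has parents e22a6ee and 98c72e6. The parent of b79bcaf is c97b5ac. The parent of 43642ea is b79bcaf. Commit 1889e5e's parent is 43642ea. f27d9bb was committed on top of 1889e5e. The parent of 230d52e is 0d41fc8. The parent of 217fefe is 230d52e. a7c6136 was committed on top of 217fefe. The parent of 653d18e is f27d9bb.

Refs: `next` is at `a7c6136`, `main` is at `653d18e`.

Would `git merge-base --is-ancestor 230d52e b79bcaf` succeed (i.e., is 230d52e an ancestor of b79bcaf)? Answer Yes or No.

Ancestors of b79bcaf: {0d41fc8, 323861c, 4b7c7e7, 98c72e6, b79bcaf, c97b5ac, cb68b23, d2413b3, e22a6ee}.
230d52e is not in that set, so it is not an ancestor of b79bcaf.

No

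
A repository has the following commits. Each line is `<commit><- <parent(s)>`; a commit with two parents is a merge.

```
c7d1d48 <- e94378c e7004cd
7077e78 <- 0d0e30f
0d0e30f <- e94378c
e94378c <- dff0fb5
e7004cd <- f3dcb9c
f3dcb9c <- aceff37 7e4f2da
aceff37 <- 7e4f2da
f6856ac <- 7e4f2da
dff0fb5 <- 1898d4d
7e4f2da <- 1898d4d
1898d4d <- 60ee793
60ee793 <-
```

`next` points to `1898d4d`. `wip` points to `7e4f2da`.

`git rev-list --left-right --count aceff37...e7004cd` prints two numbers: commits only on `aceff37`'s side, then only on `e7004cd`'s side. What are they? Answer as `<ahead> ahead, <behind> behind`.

Reachable from aceff37: {1898d4d, 60ee793, 7e4f2da, aceff37}.
Reachable from e7004cd: {1898d4d, 60ee793, 7e4f2da, aceff37, e7004cd, f3dcb9c}.
Only in aceff37's history (ahead): {} — 0.
Only in e7004cd's history (behind): {e7004cd, f3dcb9c} — 2.

0 ahead, 2 behind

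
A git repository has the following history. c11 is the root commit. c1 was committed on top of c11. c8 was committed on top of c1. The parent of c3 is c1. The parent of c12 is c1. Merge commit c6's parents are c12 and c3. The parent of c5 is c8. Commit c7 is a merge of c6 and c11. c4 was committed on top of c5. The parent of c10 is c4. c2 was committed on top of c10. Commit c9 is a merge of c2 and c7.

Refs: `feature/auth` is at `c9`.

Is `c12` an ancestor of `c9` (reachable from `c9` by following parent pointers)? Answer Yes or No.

Yes

Ancestors of c9 (commits reachable by following parents): {c1, c10, c11, c12, c2, c3, c4, c5, c6, c7, c8, c9}.
c12 is in that set, so it is an ancestor of c9.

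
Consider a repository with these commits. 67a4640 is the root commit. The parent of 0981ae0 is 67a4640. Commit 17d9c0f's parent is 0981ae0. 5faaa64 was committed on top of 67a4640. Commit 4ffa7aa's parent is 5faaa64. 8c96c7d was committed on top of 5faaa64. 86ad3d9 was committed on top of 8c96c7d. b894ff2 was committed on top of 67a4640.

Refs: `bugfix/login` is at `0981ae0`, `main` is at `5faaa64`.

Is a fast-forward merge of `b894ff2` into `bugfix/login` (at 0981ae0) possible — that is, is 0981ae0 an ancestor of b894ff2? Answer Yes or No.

A fast-forward from 0981ae0 to b894ff2 is possible iff 0981ae0 is an ancestor of b894ff2.
Ancestors of b894ff2: {67a4640, b894ff2}.
0981ae0 is not among them, so fast-forward is not possible.

No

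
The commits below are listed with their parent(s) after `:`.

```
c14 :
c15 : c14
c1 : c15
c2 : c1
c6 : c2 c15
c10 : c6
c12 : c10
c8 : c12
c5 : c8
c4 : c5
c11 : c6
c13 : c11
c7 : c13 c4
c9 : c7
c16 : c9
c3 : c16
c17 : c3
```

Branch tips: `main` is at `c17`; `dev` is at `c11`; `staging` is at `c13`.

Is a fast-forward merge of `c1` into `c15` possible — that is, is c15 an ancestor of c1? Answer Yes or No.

A fast-forward from c15 to c1 is possible iff c15 is an ancestor of c1.
Ancestors of c1: {c1, c14, c15}.
c15 is among them, so fast-forward is possible.

Yes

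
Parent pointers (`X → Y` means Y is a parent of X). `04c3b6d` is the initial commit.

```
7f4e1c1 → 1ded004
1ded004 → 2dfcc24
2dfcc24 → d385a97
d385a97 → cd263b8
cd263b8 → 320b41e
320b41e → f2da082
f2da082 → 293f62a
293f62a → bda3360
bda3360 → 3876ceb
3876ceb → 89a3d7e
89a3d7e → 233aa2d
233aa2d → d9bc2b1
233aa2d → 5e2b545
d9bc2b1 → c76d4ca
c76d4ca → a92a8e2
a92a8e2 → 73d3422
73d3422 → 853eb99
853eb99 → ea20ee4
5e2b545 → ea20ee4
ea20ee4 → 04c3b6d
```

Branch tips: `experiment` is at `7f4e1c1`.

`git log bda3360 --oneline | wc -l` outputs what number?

12

Walking parent pointers from bda3360: reachable set = {04c3b6d, 233aa2d, 3876ceb, 5e2b545, 73d3422, 853eb99, 89a3d7e, a92a8e2, bda3360, c76d4ca, d9bc2b1, ea20ee4}.
That is 12 commits.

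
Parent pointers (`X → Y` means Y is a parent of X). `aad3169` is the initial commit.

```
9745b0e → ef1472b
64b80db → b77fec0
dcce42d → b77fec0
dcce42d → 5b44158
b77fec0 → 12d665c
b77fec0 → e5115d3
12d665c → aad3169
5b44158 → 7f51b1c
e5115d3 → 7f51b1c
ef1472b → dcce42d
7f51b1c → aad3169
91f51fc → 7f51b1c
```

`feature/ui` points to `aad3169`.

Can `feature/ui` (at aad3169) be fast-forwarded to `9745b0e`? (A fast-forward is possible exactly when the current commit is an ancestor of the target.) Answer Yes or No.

A fast-forward from aad3169 to 9745b0e is possible iff aad3169 is an ancestor of 9745b0e.
Ancestors of 9745b0e: {12d665c, 5b44158, 7f51b1c, 9745b0e, aad3169, b77fec0, dcce42d, e5115d3, ef1472b}.
aad3169 is among them, so fast-forward is possible.

Yes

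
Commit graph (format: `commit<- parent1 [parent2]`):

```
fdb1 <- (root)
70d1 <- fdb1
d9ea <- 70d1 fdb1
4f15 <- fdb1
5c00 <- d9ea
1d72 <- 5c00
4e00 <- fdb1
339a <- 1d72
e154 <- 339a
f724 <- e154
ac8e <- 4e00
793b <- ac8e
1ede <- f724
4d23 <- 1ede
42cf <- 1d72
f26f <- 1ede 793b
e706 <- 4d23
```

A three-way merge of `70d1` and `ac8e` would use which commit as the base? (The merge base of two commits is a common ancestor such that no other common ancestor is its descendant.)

Ancestors of 70d1: {70d1, fdb1}.
Ancestors of ac8e: {4e00, ac8e, fdb1}.
Common ancestors: {fdb1}.
The only common ancestor is fdb1, so it is the merge base.

fdb1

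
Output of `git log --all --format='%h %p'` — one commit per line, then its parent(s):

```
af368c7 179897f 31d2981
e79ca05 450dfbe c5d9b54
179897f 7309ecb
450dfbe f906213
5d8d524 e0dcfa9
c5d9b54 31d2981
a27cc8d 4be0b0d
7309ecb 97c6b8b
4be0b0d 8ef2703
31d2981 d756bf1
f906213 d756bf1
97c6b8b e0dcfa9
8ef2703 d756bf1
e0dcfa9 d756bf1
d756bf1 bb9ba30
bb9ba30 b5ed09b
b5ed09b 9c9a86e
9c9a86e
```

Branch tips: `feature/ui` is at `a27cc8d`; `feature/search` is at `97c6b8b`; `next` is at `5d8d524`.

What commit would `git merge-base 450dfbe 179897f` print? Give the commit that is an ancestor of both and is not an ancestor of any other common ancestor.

d756bf1

Ancestors of 450dfbe: {450dfbe, 9c9a86e, b5ed09b, bb9ba30, d756bf1, f906213}.
Ancestors of 179897f: {179897f, 7309ecb, 97c6b8b, 9c9a86e, b5ed09b, bb9ba30, d756bf1, e0dcfa9}.
Common ancestors: {9c9a86e, b5ed09b, bb9ba30, d756bf1}.
Among these, d756bf1 is not an ancestor of any other common ancestor — it is the merge base.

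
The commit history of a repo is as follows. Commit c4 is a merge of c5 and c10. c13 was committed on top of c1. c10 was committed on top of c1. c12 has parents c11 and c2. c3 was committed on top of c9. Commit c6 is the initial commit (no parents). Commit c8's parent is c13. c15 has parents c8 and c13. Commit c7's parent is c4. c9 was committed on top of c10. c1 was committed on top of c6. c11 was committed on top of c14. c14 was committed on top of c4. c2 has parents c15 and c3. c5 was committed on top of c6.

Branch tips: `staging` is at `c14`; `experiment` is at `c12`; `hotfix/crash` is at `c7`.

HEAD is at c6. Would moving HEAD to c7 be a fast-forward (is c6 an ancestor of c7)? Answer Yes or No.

Yes

A fast-forward from c6 to c7 is possible iff c6 is an ancestor of c7.
Ancestors of c7: {c1, c10, c4, c5, c6, c7}.
c6 is among them, so fast-forward is possible.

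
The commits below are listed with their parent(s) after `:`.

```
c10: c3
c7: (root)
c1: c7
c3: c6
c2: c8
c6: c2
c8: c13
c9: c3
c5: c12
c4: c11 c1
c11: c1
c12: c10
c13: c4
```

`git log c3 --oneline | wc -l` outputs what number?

9

Walking parent pointers from c3: reachable set = {c1, c11, c13, c2, c3, c4, c6, c7, c8}.
That is 9 commits.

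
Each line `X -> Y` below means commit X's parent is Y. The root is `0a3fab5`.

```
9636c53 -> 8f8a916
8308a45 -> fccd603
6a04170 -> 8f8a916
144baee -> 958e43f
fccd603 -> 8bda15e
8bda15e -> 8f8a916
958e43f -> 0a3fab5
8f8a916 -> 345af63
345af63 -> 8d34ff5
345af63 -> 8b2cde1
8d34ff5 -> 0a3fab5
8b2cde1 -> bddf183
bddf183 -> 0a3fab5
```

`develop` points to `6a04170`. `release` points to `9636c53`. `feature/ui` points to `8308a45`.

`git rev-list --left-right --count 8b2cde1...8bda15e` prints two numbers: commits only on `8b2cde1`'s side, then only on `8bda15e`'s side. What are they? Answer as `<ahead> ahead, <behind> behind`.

Reachable from 8b2cde1: {0a3fab5, 8b2cde1, bddf183}.
Reachable from 8bda15e: {0a3fab5, 345af63, 8b2cde1, 8bda15e, 8d34ff5, 8f8a916, bddf183}.
Only in 8b2cde1's history (ahead): {} — 0.
Only in 8bda15e's history (behind): {345af63, 8bda15e, 8d34ff5, 8f8a916} — 4.

0 ahead, 4 behind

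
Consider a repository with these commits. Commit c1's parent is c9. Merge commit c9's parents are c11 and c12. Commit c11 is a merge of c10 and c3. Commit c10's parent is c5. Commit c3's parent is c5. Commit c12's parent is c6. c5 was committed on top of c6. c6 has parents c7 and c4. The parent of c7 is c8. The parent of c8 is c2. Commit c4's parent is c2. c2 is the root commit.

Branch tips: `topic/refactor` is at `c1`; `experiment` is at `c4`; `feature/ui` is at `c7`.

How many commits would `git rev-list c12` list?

6

Walking parent pointers from c12: reachable set = {c12, c2, c4, c6, c7, c8}.
That is 6 commits.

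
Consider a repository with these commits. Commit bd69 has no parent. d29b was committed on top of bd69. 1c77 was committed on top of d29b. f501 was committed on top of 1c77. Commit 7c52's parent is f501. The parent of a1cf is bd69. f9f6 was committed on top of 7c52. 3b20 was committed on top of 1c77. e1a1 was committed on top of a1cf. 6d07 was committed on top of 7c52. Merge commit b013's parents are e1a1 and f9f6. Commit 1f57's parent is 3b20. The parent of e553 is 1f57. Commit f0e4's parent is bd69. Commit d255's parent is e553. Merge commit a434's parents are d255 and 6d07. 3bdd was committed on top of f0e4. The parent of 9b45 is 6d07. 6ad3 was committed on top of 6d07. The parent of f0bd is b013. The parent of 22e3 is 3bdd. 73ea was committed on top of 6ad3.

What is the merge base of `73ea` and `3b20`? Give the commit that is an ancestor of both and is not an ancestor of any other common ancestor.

Ancestors of 73ea: {1c77, 6ad3, 6d07, 73ea, 7c52, bd69, d29b, f501}.
Ancestors of 3b20: {1c77, 3b20, bd69, d29b}.
Common ancestors: {1c77, bd69, d29b}.
Among these, 1c77 is not an ancestor of any other common ancestor — it is the merge base.

1c77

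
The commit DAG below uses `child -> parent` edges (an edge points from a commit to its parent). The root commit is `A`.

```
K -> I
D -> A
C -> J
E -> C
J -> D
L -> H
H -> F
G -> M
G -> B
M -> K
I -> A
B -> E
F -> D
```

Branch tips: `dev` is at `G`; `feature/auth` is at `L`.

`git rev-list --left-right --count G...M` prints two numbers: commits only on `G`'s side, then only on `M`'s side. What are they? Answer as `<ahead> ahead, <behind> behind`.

Reachable from G: {A, B, C, D, E, G, I, J, K, M}.
Reachable from M: {A, I, K, M}.
Only in G's history (ahead): {B, C, D, E, G, J} — 6.
Only in M's history (behind): {} — 0.

6 ahead, 0 behind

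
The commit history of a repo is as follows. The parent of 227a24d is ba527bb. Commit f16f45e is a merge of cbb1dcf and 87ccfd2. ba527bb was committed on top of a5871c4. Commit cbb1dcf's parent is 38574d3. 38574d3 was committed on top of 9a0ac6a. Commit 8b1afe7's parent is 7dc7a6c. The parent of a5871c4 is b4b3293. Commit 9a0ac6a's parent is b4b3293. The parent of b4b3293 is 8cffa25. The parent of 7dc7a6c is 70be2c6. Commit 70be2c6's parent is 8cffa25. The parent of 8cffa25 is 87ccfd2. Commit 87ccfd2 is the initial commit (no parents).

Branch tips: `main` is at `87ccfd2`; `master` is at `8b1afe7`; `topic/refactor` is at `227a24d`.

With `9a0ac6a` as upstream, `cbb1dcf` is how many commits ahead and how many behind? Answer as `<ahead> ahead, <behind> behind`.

Reachable from cbb1dcf: {38574d3, 87ccfd2, 8cffa25, 9a0ac6a, b4b3293, cbb1dcf}.
Reachable from 9a0ac6a: {87ccfd2, 8cffa25, 9a0ac6a, b4b3293}.
Only in cbb1dcf's history (ahead): {38574d3, cbb1dcf} — 2.
Only in 9a0ac6a's history (behind): {} — 0.

2 ahead, 0 behind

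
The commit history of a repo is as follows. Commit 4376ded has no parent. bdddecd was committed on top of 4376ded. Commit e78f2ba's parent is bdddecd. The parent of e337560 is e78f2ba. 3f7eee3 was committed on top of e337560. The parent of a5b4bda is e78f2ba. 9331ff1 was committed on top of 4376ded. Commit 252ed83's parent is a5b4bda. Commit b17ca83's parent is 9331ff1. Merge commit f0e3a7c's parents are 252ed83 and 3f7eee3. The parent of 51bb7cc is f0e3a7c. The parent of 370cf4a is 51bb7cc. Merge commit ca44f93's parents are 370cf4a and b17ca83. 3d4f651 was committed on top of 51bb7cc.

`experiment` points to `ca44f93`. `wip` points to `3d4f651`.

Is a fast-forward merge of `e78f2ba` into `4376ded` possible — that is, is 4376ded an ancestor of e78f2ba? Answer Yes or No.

Yes

A fast-forward from 4376ded to e78f2ba is possible iff 4376ded is an ancestor of e78f2ba.
Ancestors of e78f2ba: {4376ded, bdddecd, e78f2ba}.
4376ded is among them, so fast-forward is possible.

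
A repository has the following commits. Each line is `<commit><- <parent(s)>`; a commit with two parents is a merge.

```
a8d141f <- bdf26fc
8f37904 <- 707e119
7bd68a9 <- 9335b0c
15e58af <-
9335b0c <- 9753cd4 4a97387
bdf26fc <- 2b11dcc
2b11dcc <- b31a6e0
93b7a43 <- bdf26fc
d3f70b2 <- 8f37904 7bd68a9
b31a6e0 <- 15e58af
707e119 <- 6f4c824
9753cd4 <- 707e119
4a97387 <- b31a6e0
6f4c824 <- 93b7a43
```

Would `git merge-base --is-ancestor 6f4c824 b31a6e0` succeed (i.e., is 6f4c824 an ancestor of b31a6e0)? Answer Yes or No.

No

Ancestors of b31a6e0: {15e58af, b31a6e0}.
6f4c824 is not in that set, so it is not an ancestor of b31a6e0.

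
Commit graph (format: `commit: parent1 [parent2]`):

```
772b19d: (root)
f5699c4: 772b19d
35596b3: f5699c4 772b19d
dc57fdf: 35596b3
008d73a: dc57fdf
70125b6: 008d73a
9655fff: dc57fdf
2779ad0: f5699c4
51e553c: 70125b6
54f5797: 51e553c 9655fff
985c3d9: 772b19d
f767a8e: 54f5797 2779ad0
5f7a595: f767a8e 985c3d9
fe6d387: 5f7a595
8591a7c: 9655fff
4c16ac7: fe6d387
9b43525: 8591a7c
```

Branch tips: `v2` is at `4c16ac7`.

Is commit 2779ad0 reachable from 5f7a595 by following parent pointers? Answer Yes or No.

Ancestors of 5f7a595 (commits reachable by following parents): {008d73a, 2779ad0, 35596b3, 51e553c, 54f5797, 5f7a595, 70125b6, 772b19d, 9655fff, 985c3d9, dc57fdf, f5699c4, f767a8e}.
2779ad0 is in that set, so it is an ancestor of 5f7a595.

Yes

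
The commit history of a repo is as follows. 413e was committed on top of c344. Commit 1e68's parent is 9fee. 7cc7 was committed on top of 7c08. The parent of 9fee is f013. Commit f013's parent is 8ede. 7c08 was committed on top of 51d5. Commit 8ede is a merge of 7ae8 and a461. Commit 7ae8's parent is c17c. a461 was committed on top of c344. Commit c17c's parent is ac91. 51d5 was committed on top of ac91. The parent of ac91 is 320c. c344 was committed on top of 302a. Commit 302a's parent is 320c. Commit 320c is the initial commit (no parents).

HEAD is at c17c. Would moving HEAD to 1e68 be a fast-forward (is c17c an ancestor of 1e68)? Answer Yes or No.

A fast-forward from c17c to 1e68 is possible iff c17c is an ancestor of 1e68.
Ancestors of 1e68: {1e68, 302a, 320c, 7ae8, 8ede, 9fee, a461, ac91, c17c, c344, f013}.
c17c is among them, so fast-forward is possible.

Yes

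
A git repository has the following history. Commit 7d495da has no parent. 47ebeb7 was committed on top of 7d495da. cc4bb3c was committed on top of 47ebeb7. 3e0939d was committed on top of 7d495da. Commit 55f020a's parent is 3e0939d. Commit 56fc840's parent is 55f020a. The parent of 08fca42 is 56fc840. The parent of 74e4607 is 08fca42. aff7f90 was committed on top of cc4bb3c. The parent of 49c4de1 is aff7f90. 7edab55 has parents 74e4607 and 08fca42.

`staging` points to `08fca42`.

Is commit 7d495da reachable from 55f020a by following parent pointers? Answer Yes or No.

Yes

Ancestors of 55f020a (commits reachable by following parents): {3e0939d, 55f020a, 7d495da}.
7d495da is in that set, so it is an ancestor of 55f020a.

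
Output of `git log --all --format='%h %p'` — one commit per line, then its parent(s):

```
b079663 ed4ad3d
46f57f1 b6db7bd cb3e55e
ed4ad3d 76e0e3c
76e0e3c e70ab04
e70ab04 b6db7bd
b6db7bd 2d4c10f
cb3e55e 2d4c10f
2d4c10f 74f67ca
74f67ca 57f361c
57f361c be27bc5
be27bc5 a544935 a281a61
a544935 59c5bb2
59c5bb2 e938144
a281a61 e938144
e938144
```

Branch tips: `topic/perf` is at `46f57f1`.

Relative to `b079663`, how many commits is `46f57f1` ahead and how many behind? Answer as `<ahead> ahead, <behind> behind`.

2 ahead, 4 behind

Reachable from 46f57f1: {2d4c10f, 46f57f1, 57f361c, 59c5bb2, 74f67ca, a281a61, a544935, b6db7bd, be27bc5, cb3e55e, e938144}.
Reachable from b079663: {2d4c10f, 57f361c, 59c5bb2, 74f67ca, 76e0e3c, a281a61, a544935, b079663, b6db7bd, be27bc5, e70ab04, e938144, ed4ad3d}.
Only in 46f57f1's history (ahead): {46f57f1, cb3e55e} — 2.
Only in b079663's history (behind): {76e0e3c, b079663, e70ab04, ed4ad3d} — 4.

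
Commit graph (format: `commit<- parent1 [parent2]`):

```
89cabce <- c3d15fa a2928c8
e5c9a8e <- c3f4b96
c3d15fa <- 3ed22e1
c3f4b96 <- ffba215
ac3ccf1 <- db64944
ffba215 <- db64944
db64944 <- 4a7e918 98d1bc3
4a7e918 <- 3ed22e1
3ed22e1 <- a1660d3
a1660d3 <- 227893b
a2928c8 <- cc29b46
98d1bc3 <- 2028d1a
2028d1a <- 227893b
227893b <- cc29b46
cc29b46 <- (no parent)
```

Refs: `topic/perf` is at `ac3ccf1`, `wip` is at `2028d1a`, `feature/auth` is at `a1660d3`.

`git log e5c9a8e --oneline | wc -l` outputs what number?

11

Walking parent pointers from e5c9a8e: reachable set = {2028d1a, 227893b, 3ed22e1, 4a7e918, 98d1bc3, a1660d3, c3f4b96, cc29b46, db64944, e5c9a8e, ffba215}.
That is 11 commits.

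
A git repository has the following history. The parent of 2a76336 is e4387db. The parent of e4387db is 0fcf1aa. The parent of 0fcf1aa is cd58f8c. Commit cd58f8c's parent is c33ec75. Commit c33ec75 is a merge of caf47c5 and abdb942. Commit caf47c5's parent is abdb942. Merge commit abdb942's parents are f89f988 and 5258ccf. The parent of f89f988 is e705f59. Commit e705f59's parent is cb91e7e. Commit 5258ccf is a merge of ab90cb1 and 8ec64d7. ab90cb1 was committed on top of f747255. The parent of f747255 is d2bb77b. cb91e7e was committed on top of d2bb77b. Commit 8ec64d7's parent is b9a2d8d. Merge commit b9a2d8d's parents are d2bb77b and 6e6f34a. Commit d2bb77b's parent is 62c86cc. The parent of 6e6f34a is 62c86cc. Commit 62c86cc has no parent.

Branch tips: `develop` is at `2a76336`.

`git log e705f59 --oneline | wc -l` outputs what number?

Walking parent pointers from e705f59: reachable set = {62c86cc, cb91e7e, d2bb77b, e705f59}.
That is 4 commits.

4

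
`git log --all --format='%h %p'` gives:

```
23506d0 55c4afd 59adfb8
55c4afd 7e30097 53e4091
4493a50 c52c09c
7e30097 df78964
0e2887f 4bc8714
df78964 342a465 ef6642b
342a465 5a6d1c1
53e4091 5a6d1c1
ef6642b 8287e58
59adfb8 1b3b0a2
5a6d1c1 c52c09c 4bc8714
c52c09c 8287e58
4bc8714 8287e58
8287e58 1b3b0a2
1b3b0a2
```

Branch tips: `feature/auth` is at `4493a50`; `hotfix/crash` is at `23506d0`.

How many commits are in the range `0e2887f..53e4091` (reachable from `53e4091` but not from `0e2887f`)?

Reachable from 53e4091: {1b3b0a2, 4bc8714, 53e4091, 5a6d1c1, 8287e58, c52c09c}.
Reachable from 0e2887f: {0e2887f, 1b3b0a2, 4bc8714, 8287e58}.
In 53e4091's history but not 0e2887f's: {53e4091, 5a6d1c1, c52c09c} — 3 commits.

3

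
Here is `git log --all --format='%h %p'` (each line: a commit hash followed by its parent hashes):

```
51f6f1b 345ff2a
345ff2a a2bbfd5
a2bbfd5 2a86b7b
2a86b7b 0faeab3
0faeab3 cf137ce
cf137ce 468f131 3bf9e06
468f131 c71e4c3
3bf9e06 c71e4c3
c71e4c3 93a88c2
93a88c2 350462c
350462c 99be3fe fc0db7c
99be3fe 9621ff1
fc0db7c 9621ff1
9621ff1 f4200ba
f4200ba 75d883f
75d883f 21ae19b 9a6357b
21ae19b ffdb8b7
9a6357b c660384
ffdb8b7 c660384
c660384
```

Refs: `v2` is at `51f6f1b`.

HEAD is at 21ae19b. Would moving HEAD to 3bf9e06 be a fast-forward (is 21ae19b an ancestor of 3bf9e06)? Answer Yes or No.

Yes

A fast-forward from 21ae19b to 3bf9e06 is possible iff 21ae19b is an ancestor of 3bf9e06.
Ancestors of 3bf9e06: {21ae19b, 350462c, 3bf9e06, 75d883f, 93a88c2, 9621ff1, 99be3fe, 9a6357b, c660384, c71e4c3, f4200ba, fc0db7c, ffdb8b7}.
21ae19b is among them, so fast-forward is possible.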